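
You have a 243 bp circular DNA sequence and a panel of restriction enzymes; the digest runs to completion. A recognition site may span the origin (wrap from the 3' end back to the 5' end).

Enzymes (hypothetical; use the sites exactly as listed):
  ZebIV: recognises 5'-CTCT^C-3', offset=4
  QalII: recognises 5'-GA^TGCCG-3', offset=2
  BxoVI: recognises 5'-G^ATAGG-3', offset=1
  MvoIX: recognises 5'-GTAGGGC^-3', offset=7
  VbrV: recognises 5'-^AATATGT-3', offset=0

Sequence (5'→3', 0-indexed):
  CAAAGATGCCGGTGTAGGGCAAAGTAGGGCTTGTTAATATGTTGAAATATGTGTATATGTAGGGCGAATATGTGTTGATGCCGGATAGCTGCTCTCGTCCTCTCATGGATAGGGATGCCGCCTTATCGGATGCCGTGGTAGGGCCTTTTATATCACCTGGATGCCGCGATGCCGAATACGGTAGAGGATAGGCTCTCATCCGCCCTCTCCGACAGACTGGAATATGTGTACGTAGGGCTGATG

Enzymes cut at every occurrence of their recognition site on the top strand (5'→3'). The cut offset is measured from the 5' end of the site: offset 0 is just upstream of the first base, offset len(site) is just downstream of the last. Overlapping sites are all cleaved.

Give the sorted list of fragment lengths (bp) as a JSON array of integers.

[1,5,5,7,8,8,9,10,10,11,12,12,12,14,14,15,17,17,18,18,20]

Site scan:
  ZebIV (CTCTC, off=4): starts [91, 99, 192, 204] → cuts [95, 103, 196, 208]
  QalII (GATGCCG, off=2): starts [4, 76, 113, 128, 159, 167] → cuts [6, 78, 115, 130, 161, 169]
  BxoVI (GATAGG, off=1): starts [107, 186] → cuts [108, 187]
  MvoIX (GTAGGGC, off=7): starts [13, 23, 58, 137, 231] → cuts [20, 30, 65, 144, 238]
  VbrV (AATATGT, off=0): starts [35, 45, 66, 220] → cuts [35, 45, 66, 220]

All cut coordinates (distinct, sorted): [6, 20, 30, 35, 45, 65, 66, 78, 95, 103, 108, 115, 130, 144, 161, 169, 187, 196, 208, 220, 238]

Fragments:
  6→20: 14 bp
  20→30: 10 bp
  30→35: 5 bp
  35→45: 10 bp
  45→65: 20 bp
  65→66: 1 bp
  66→78: 12 bp
  78→95: 17 bp
  95→103: 8 bp
  103→108: 5 bp
  108→115: 7 bp
  115→130: 15 bp
  130→144: 14 bp
  144→161: 17 bp
  161→169: 8 bp
  169→187: 18 bp
  187→196: 9 bp
  196→208: 12 bp
  208→220: 12 bp
  220→238: 18 bp
  238→6 (wrap): 243-238+6 = 11 bp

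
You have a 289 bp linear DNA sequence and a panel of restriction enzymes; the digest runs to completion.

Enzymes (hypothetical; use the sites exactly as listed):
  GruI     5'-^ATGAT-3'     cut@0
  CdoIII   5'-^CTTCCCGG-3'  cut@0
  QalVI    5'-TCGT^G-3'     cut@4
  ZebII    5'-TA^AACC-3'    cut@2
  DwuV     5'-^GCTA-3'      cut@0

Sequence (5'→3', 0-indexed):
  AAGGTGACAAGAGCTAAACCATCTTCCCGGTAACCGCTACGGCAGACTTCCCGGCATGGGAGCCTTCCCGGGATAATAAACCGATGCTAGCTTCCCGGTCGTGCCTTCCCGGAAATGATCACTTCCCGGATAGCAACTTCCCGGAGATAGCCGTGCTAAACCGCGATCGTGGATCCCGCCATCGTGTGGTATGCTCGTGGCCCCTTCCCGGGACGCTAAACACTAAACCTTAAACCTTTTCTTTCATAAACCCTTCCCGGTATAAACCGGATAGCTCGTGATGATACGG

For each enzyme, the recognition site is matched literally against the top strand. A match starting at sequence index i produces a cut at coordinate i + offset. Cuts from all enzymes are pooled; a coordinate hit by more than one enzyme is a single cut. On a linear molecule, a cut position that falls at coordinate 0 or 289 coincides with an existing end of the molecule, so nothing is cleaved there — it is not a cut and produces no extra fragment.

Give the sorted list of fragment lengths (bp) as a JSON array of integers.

[1,2,4,4,4,5,5,6,7,7,7,9,10,11,11,11,12,12,12,12,13,13,15,15,15,15,16,17,18]

Site scan:
  GruI ATGAT/0: at [114, 280] ⇒ [114, 280]
  CdoIII CTTCCCGG/0: at [22, 46, 63, 90, 104, 121, 136, 203, 252] ⇒ [22, 46, 63, 90, 104, 121, 136, 203, 252]
  QalVI TCGTG/4: at [98, 166, 181, 194, 275] ⇒ [102, 170, 185, 198, 279]
  ZebII TAAACC/2: at [14, 76, 156, 223, 230, 246, 262] ⇒ [16, 78, 158, 225, 232, 248, 264]
  DwuV GCTA/0: at [12, 35, 85, 154, 214] ⇒ [12, 35, 85, 154, 214]

All cut coordinates (distinct, sorted): [12, 16, 22, 35, 46, 63, 78, 85, 90, 102, 104, 114, 121, 136, 154, 158, 170, 185, 198, 203, 214, 225, 232, 248, 252, 264, 279, 280]

Fragment lengths:
  [0,12): 12 bp
  [12,16): 4 bp
  [16,22): 6 bp
  [22,35): 13 bp
  [35,46): 11 bp
  [46,63): 17 bp
  [63,78): 15 bp
  [78,85): 7 bp
  [85,90): 5 bp
  [90,102): 12 bp
  [102,104): 2 bp
  [104,114): 10 bp
  [114,121): 7 bp
  [121,136): 15 bp
  [136,154): 18 bp
  [154,158): 4 bp
  [158,170): 12 bp
  [170,185): 15 bp
  [185,198): 13 bp
  [198,203): 5 bp
  [203,214): 11 bp
  [214,225): 11 bp
  [225,232): 7 bp
  [232,248): 16 bp
  [248,252): 4 bp
  [252,264): 12 bp
  [264,279): 15 bp
  [279,280): 1 bp
  [280,289): 9 bp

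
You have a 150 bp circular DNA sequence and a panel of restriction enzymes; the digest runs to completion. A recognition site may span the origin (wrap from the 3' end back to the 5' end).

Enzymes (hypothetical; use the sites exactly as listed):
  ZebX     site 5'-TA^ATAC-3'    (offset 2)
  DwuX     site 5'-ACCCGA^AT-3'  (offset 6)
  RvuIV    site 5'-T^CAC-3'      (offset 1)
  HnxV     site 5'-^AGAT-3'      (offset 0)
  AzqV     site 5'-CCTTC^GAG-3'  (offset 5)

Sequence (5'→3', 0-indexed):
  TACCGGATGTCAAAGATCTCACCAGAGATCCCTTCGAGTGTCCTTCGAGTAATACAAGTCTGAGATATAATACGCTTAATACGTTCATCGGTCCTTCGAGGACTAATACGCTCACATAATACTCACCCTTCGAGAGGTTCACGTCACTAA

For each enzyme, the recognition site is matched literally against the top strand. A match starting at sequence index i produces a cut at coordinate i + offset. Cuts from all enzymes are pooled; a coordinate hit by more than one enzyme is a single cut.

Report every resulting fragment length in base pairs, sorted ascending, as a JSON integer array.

Per-enzyme occurrences:
  ZebX (TAATAC, off=2): starts [49, 67, 76, 103, 116, 147] → cuts [51, 69, 78, 105, 118, 149]
  DwuX (ACCCGAAT, off=6): no sites
  RvuIV (TCAC, off=1): starts [18, 111, 122, 138, 143] → cuts [19, 112, 123, 139, 144]
  HnxV (AGAT, off=0): starts [13, 25, 62] → cuts [13, 25, 62]
  AzqV (CCTTCGAG, off=5): starts [30, 41, 92, 126] → cuts [35, 46, 97, 131]

All cut coordinates (distinct, sorted): [13, 19, 25, 35, 46, 51, 62, 69, 78, 97, 105, 112, 118, 123, 131, 139, 144, 149]

Fragments:
  13→19: 6 bp
  19→25: 6 bp
  25→35: 10 bp
  35→46: 11 bp
  46→51: 5 bp
  51→62: 11 bp
  62→69: 7 bp
  69→78: 9 bp
  78→97: 19 bp
  97→105: 8 bp
  105→112: 7 bp
  112→118: 6 bp
  118→123: 5 bp
  123→131: 8 bp
  131→139: 8 bp
  139→144: 5 bp
  144→149: 5 bp
  149→13 (wrap): 150-149+13 = 14 bp

[5,5,5,5,6,6,6,7,7,8,8,8,9,10,11,11,14,19]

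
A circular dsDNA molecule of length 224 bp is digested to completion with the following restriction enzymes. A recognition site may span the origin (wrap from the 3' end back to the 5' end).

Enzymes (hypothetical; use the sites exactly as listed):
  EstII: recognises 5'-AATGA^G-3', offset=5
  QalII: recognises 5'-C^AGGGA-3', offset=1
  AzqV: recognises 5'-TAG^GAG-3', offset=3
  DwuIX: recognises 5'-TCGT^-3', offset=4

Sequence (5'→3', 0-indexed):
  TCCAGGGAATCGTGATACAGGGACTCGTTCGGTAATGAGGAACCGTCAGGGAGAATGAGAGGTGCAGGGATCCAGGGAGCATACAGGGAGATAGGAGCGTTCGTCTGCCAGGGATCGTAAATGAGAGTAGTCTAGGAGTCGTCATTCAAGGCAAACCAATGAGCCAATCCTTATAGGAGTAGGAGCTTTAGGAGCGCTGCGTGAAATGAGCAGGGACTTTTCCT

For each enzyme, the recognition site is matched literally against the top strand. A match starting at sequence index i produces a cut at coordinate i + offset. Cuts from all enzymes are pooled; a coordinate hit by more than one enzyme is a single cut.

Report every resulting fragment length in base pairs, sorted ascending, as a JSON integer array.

[2,5,5,6,6,7,7,8,9,9,9,10,10,10,10,10,11,11,11,14,16,18,20]

Per-enzyme occurrences:
  EstII (AATGAG, off=5): starts [33, 53, 119, 157, 204] → cuts [38, 58, 124, 162, 209]
  QalII (CAGGGA, off=1): starts [2, 17, 46, 64, 72, 83, 108, 210] → cuts [3, 18, 47, 65, 73, 84, 109, 211]
  AzqV (TAGGAG, off=3): starts [91, 132, 173, 179, 188] → cuts [94, 135, 176, 182, 191]
  DwuIX (TCGT, off=4): starts [9, 24, 100, 114, 138] → cuts [13, 28, 104, 118, 142]

Pooled cuts: [3, 13, 18, 28, 38, 47, 58, 65, 73, 84, 94, 104, 109, 118, 124, 135, 142, 162, 176, 182, 191, 209, 211]

Fragments:
  3→13: 10 bp
  13→18: 5 bp
  18→28: 10 bp
  28→38: 10 bp
  38→47: 9 bp
  47→58: 11 bp
  58→65: 7 bp
  65→73: 8 bp
  73→84: 11 bp
  84→94: 10 bp
  94→104: 10 bp
  104→109: 5 bp
  109→118: 9 bp
  118→124: 6 bp
  124→135: 11 bp
  135→142: 7 bp
  142→162: 20 bp
  162→176: 14 bp
  176→182: 6 bp
  182→191: 9 bp
  191→209: 18 bp
  209→211: 2 bp
  211→3 (wrap): 224-211+3 = 16 bp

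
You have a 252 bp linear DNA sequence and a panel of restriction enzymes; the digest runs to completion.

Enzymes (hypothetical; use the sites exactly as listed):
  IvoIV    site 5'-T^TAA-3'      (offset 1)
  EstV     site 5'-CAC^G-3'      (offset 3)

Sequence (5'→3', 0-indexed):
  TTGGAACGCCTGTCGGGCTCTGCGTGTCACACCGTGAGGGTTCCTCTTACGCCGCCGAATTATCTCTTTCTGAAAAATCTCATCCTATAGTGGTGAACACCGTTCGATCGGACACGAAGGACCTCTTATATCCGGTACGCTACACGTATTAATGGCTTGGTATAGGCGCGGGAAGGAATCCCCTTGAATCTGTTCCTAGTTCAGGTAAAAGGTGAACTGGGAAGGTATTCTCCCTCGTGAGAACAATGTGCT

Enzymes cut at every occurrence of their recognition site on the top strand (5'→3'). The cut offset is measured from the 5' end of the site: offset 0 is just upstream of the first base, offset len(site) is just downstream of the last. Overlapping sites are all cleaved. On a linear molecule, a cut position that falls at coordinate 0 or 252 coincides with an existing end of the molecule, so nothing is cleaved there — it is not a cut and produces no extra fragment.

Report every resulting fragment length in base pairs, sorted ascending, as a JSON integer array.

[4,30,103,115]

Per-enzyme occurrences:
  IvoIV TTAA/1: at [148] ⇒ [149]
  EstV CACG/3: at [112, 142] ⇒ [115, 145]

All cut coordinates (distinct, sorted): [115, 145, 149]

Fragment lengths:
  [0,115): 115 bp
  [115,145): 30 bp
  [145,149): 4 bp
  [149,252): 103 bp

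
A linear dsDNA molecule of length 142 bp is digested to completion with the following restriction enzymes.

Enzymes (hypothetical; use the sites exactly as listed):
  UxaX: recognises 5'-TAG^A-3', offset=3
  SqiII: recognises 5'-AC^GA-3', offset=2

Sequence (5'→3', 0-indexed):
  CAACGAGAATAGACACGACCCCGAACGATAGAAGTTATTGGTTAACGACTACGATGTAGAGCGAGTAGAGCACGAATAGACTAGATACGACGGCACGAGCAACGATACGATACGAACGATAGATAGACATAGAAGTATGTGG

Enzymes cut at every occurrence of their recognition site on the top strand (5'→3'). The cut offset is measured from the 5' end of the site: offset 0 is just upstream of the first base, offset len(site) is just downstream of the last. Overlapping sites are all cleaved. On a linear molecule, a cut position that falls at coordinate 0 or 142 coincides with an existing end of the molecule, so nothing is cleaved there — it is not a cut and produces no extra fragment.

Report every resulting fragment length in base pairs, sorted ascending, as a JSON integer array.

[4,4,4,4,4,5,5,5,5,5,5,6,6,6,7,7,8,8,9,10,10,15]

Scan for sites:
  UxaX TAGA/3: at [9, 28, 56, 65, 76, 81, 119, 123, 129] ⇒ [12, 31, 59, 68, 79, 84, 122, 126, 132]
  SqiII ACGA/2: at [2, 14, 24, 44, 50, 71, 86, 94, 101, 106, 111, 115] ⇒ [4, 16, 26, 46, 52, 73, 88, 96, 103, 108, 113, 117]

Pooled cuts: [4, 12, 16, 26, 31, 46, 52, 59, 68, 73, 79, 84, 88, 96, 103, 108, 113, 117, 122, 126, 132]

Fragment lengths:
  [0,4): 4 bp
  [4,12): 8 bp
  [12,16): 4 bp
  [16,26): 10 bp
  [26,31): 5 bp
  [31,46): 15 bp
  [46,52): 6 bp
  [52,59): 7 bp
  [59,68): 9 bp
  [68,73): 5 bp
  [73,79): 6 bp
  [79,84): 5 bp
  [84,88): 4 bp
  [88,96): 8 bp
  [96,103): 7 bp
  [103,108): 5 bp
  [108,113): 5 bp
  [113,117): 4 bp
  [117,122): 5 bp
  [122,126): 4 bp
  [126,132): 6 bp
  [132,142): 10 bp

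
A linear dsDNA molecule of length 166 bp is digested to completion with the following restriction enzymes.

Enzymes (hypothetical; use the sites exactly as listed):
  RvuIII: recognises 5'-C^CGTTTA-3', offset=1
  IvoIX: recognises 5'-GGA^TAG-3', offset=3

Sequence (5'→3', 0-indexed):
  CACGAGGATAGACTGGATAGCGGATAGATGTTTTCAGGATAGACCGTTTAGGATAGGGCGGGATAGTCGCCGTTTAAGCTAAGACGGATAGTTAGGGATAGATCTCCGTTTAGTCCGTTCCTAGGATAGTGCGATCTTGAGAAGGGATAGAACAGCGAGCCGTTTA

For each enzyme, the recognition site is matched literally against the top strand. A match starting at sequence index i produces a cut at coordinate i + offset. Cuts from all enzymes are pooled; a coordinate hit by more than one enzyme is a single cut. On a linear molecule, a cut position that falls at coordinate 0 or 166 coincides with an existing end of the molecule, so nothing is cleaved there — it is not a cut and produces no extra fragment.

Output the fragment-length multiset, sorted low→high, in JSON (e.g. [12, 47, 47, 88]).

Scan for sites:
  RvuIII CCGTTTA/1: at [43, 69, 105, 159] ⇒ [44, 70, 106, 160]
  IvoIX GGATAG/3: at [5, 14, 21, 36, 50, 60, 85, 95, 123, 144] ⇒ [8, 17, 24, 39, 53, 63, 88, 98, 126, 147]

All cut coordinates (distinct, sorted): [8, 17, 24, 39, 44, 53, 63, 70, 88, 98, 106, 126, 147, 160]

Fragment lengths:
  [0,8): 8 bp
  [8,17): 9 bp
  [17,24): 7 bp
  [24,39): 15 bp
  [39,44): 5 bp
  [44,53): 9 bp
  [53,63): 10 bp
  [63,70): 7 bp
  [70,88): 18 bp
  [88,98): 10 bp
  [98,106): 8 bp
  [106,126): 20 bp
  [126,147): 21 bp
  [147,160): 13 bp
  [160,166): 6 bp

[5,6,7,7,8,8,9,9,10,10,13,15,18,20,21]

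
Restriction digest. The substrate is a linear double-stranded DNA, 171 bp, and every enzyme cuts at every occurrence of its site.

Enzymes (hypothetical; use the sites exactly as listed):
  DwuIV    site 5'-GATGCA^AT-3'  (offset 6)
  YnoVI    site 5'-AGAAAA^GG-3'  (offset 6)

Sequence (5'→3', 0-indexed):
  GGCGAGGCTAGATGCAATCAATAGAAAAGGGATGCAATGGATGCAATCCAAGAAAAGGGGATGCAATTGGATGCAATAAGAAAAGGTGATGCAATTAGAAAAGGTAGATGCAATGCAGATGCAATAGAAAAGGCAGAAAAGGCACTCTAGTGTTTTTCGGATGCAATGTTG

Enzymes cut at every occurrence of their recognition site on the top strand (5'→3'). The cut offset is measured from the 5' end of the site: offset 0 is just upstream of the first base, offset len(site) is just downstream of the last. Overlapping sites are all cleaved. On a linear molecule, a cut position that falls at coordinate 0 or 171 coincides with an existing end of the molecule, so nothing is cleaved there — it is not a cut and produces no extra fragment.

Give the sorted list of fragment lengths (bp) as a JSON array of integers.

[6,8,8,9,9,9,9,9,9,10,10,11,11,12,16,25]

Scan for sites:
  DwuIV GATGCAAT/6: at [10, 30, 39, 59, 69, 87, 106, 117, 159] ⇒ [16, 36, 45, 65, 75, 93, 112, 123, 165]
  YnoVI AGAAAAGG/6: at [22, 50, 78, 96, 125, 134] ⇒ [28, 56, 84, 102, 131, 140]

All cut coordinates (distinct, sorted): [16, 28, 36, 45, 56, 65, 75, 84, 93, 102, 112, 123, 131, 140, 165]

Fragment lengths:
  [0,16): 16 bp
  [16,28): 12 bp
  [28,36): 8 bp
  [36,45): 9 bp
  [45,56): 11 bp
  [56,65): 9 bp
  [65,75): 10 bp
  [75,84): 9 bp
  [84,93): 9 bp
  [93,102): 9 bp
  [102,112): 10 bp
  [112,123): 11 bp
  [123,131): 8 bp
  [131,140): 9 bp
  [140,165): 25 bp
  [165,171): 6 bp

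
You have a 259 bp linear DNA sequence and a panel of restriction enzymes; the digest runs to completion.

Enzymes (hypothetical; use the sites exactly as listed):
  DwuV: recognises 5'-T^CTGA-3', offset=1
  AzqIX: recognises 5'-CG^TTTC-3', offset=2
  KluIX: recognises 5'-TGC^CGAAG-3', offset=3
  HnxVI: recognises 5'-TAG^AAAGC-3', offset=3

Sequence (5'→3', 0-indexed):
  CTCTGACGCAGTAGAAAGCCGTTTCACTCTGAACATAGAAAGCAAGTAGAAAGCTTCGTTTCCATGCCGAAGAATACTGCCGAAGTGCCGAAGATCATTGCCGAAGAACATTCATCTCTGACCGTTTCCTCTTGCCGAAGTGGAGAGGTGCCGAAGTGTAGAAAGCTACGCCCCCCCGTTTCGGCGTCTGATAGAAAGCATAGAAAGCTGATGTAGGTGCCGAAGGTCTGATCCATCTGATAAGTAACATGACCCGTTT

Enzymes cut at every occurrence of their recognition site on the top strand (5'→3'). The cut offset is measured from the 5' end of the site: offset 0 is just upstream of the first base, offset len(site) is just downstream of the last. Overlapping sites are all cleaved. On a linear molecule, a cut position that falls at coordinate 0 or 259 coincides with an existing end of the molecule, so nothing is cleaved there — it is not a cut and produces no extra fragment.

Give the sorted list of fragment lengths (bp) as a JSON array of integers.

[2,7,7,7,7,7,8,9,9,9,9,9,10,10,11,11,12,13,13,16,16,17,17,23]

Scan for sites:
  DwuV (TCTGA, off=1): starts [1, 27, 116, 186, 226, 235] → cuts [2, 28, 117, 187, 227, 236]
  AzqIX (CGTTTC, off=2): starts [19, 56, 122, 176] → cuts [21, 58, 124, 178]
  KluIX (TGCCGAAG, off=3): starts [64, 77, 85, 98, 132, 148, 217] → cuts [67, 80, 88, 101, 135, 151, 220]
  HnxVI (TAGAAAGC, off=3): starts [11, 35, 46, 158, 191, 200] → cuts [14, 38, 49, 161, 194, 203]

Pooled cuts: [2, 14, 21, 28, 38, 49, 58, 67, 80, 88, 101, 117, 124, 135, 151, 161, 178, 187, 194, 203, 220, 227, 236]

Fragment lengths:
  [0,2): 2 bp
  [2,14): 12 bp
  [14,21): 7 bp
  [21,28): 7 bp
  [28,38): 10 bp
  [38,49): 11 bp
  [49,58): 9 bp
  [58,67): 9 bp
  [67,80): 13 bp
  [80,88): 8 bp
  [88,101): 13 bp
  [101,117): 16 bp
  [117,124): 7 bp
  [124,135): 11 bp
  [135,151): 16 bp
  [151,161): 10 bp
  [161,178): 17 bp
  [178,187): 9 bp
  [187,194): 7 bp
  [194,203): 9 bp
  [203,220): 17 bp
  [220,227): 7 bp
  [227,236): 9 bp
  [236,259): 23 bp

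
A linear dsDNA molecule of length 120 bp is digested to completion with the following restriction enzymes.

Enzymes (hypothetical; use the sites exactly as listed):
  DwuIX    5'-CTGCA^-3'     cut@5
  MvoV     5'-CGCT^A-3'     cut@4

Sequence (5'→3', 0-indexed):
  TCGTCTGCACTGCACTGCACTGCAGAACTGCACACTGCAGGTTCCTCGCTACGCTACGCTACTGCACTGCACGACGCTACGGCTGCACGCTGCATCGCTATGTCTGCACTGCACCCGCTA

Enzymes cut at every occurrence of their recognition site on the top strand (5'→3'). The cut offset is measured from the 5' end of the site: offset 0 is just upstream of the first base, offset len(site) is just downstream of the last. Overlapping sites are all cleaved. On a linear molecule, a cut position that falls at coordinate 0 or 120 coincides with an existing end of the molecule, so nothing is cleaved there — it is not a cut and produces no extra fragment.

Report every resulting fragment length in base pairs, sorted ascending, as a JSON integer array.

[1,5,5,5,5,5,5,5,5,6,6,7,7,7,8,9,9,9,11]

Scan for sites:
  DwuIX (CTGCA, off=5): starts [4, 9, 14, 19, 27, 34, 61, 66, 82, 89, 103, 108] → cuts [9, 14, 19, 24, 32, 39, 66, 71, 87, 94, 108, 113]
  MvoV (CGCTA, off=4): starts [46, 51, 56, 74, 95, 115] → cuts [50, 55, 60, 78, 99, 119]

Pooled cuts: [9, 14, 19, 24, 32, 39, 50, 55, 60, 66, 71, 78, 87, 94, 99, 108, 113, 119]

Fragments:
  [0,9): 9 bp
  [9,14): 5 bp
  [14,19): 5 bp
  [19,24): 5 bp
  [24,32): 8 bp
  [32,39): 7 bp
  [39,50): 11 bp
  [50,55): 5 bp
  [55,60): 5 bp
  [60,66): 6 bp
  [66,71): 5 bp
  [71,78): 7 bp
  [78,87): 9 bp
  [87,94): 7 bp
  [94,99): 5 bp
  [99,108): 9 bp
  [108,113): 5 bp
  [113,119): 6 bp
  [119,120): 1 bp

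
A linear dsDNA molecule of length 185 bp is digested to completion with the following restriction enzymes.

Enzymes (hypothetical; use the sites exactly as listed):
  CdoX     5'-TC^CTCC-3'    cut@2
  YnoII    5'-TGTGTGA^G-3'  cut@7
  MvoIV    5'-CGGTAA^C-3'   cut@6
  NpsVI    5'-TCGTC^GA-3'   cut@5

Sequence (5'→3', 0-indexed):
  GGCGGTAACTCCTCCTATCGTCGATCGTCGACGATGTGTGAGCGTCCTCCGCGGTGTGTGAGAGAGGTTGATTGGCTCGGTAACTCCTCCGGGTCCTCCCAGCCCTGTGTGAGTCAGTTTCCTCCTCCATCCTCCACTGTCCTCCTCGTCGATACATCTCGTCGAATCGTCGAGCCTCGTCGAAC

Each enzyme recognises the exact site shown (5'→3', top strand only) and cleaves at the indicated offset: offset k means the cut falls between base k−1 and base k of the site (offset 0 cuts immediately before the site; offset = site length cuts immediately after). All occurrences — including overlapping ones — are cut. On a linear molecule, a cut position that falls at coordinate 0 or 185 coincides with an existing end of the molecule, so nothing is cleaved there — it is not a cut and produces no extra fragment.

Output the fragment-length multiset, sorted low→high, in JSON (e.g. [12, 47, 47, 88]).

[3,3,3,4,5,7,7,8,8,9,9,9,10,10,11,12,13,15,17,22]

Per-enzyme occurrences:
  CdoX TCCTCC/2: at [9, 44, 84, 93, 119, 122, 129, 139] ⇒ [11, 46, 86, 95, 121, 124, 131, 141]
  YnoII TGTGTGAG/7: at [34, 54, 105] ⇒ [41, 61, 112]
  MvoIV CGGTAAC/6: at [2, 77] ⇒ [8, 83]
  NpsVI TCGTCGA/5: at [17, 24, 145, 158, 166, 176] ⇒ [22, 29, 150, 163, 171, 181]

Pooled cuts: [8, 11, 22, 29, 41, 46, 61, 83, 86, 95, 112, 121, 124, 131, 141, 150, 163, 171, 181]

Fragment lengths:
  [0,8): 8 bp
  [8,11): 3 bp
  [11,22): 11 bp
  [22,29): 7 bp
  [29,41): 12 bp
  [41,46): 5 bp
  [46,61): 15 bp
  [61,83): 22 bp
  [83,86): 3 bp
  [86,95): 9 bp
  [95,112): 17 bp
  [112,121): 9 bp
  [121,124): 3 bp
  [124,131): 7 bp
  [131,141): 10 bp
  [141,150): 9 bp
  [150,163): 13 bp
  [163,171): 8 bp
  [171,181): 10 bp
  [181,185): 4 bp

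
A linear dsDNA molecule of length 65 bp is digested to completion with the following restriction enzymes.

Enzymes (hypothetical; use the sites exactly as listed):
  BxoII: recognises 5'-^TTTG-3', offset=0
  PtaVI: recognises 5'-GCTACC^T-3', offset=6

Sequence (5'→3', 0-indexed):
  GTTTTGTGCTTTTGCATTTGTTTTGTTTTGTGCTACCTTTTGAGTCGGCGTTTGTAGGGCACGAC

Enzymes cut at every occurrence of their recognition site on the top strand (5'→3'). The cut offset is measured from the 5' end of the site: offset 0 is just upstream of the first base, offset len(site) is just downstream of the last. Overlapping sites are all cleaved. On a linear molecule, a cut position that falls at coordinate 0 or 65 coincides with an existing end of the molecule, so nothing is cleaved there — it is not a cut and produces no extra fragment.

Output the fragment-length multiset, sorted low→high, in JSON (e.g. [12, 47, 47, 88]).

Site scan:
  BxoII (TTTG, off=0): starts [2, 10, 16, 21, 26, 38, 50] → cuts [2, 10, 16, 21, 26, 38, 50]
  PtaVI (GCTACCT, off=6): starts [31] → cuts [37]

All cut coordinates (distinct, sorted): [2, 10, 16, 21, 26, 37, 38, 50]

Fragment lengths:
  [0,2): 2 bp
  [2,10): 8 bp
  [10,16): 6 bp
  [16,21): 5 bp
  [21,26): 5 bp
  [26,37): 11 bp
  [37,38): 1 bp
  [38,50): 12 bp
  [50,65): 15 bp

[1,2,5,5,6,8,11,12,15]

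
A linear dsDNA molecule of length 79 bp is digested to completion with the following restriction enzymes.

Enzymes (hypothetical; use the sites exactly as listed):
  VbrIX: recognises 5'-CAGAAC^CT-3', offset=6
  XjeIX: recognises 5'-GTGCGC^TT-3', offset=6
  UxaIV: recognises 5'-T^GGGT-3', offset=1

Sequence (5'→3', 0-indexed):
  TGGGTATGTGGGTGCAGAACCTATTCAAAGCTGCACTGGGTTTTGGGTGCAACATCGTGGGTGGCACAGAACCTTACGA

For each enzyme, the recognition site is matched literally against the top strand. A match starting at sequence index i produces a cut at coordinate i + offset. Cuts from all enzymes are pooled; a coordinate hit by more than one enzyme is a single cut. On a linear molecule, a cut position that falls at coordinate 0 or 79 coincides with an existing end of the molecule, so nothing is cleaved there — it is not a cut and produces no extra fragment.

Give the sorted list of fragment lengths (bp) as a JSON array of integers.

Per-enzyme occurrences:
  VbrIX (CAGAACCT, off=6): starts [14, 66] → cuts [20, 72]
  XjeIX (GTGCGCTT, off=6): no sites
  UxaIV (TGGGT, off=1): starts [0, 8, 36, 43, 57] → cuts [1, 9, 37, 44, 58]

Pooled cuts: [1, 9, 20, 37, 44, 58, 72]

Fragment lengths:
  [0,1): 1 bp
  [1,9): 8 bp
  [9,20): 11 bp
  [20,37): 17 bp
  [37,44): 7 bp
  [44,58): 14 bp
  [58,72): 14 bp
  [72,79): 7 bp

[1,7,7,8,11,14,14,17]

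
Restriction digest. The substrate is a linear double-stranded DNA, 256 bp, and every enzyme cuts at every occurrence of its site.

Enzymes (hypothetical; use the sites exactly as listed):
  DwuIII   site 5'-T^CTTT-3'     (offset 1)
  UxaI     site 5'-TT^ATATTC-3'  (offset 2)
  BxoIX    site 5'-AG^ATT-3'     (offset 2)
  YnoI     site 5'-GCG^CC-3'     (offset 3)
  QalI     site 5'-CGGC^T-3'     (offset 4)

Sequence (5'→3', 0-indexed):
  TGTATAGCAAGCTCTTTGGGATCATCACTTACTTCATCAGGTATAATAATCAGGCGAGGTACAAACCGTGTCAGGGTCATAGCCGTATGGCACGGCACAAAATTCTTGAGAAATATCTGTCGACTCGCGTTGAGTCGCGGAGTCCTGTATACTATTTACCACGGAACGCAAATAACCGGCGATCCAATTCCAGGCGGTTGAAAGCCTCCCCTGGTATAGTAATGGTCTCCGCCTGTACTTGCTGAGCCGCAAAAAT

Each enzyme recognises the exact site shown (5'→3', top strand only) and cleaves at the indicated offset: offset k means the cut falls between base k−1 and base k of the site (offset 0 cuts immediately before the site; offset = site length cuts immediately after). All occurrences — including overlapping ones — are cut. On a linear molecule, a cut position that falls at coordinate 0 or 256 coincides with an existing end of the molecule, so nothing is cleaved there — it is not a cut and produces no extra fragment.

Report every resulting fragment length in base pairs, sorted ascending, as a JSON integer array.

Scan for sites:
  DwuIII (TCTTT, off=1): starts [12] → cuts [13]
  UxaI (TTATATTC, off=2): no sites
  BxoIX (AGATT, off=2): no sites
  YnoI (GCGCC, off=3): no sites
  QalI (CGGCT, off=4): no sites

Pooled cuts: [13]

Fragments:
  [0,13): 13 bp
  [13,256): 243 bp

[13,243]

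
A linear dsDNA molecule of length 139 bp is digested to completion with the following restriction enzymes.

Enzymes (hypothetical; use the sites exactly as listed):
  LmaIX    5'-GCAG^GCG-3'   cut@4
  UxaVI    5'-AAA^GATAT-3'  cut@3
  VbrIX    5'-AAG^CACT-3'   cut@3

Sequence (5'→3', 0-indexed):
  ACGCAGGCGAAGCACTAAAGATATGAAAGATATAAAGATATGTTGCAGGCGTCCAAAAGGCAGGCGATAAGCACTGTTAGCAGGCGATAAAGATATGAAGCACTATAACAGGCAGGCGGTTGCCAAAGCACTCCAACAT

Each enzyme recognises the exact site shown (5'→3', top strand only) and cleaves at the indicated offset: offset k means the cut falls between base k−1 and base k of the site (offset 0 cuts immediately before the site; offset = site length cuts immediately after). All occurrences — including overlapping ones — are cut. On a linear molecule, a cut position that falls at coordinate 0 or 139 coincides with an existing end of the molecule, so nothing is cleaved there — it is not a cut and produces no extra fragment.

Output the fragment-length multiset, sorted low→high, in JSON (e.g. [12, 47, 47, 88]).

[6,6,7,8,8,8,9,9,11,12,12,13,15,15]

Per-enzyme occurrences:
  LmaIX (GCAGGCG, off=4): starts [2, 44, 59, 79, 111] → cuts [6, 48, 63, 83, 115]
  UxaVI (AAAGATAT, off=3): starts [16, 25, 33, 88] → cuts [19, 28, 36, 91]
  VbrIX (AAGCACT, off=3): starts [9, 68, 97, 125] → cuts [12, 71, 100, 128]

All cut coordinates (distinct, sorted): [6, 12, 19, 28, 36, 48, 63, 71, 83, 91, 100, 115, 128]

Fragment lengths:
  [0,6): 6 bp
  [6,12): 6 bp
  [12,19): 7 bp
  [19,28): 9 bp
  [28,36): 8 bp
  [36,48): 12 bp
  [48,63): 15 bp
  [63,71): 8 bp
  [71,83): 12 bp
  [83,91): 8 bp
  [91,100): 9 bp
  [100,115): 15 bp
  [115,128): 13 bp
  [128,139): 11 bp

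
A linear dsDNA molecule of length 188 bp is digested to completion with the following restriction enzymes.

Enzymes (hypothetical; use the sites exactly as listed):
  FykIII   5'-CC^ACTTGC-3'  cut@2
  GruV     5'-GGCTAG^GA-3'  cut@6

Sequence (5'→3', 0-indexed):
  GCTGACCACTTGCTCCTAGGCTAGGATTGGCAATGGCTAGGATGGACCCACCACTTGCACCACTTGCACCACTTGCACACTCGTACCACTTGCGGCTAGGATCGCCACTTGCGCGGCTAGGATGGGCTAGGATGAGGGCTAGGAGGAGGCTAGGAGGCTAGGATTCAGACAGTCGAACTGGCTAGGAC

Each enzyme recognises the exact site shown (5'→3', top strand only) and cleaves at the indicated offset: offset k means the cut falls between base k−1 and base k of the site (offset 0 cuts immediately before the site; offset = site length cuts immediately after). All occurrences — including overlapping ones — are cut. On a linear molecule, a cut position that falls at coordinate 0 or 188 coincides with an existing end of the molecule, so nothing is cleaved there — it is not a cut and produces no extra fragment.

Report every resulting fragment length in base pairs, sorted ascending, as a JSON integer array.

[3,7,7,8,9,9,10,11,12,12,12,14,16,17,17,24]

Site scan:
  FykIII CCACTTGC/2: at [5, 50, 59, 68, 85, 104] ⇒ [7, 52, 61, 70, 87, 106]
  GruV GGCTAGGA/6: at [18, 34, 93, 114, 124, 136, 147, 155, 179] ⇒ [24, 40, 99, 120, 130, 142, 153, 161, 185]

Pooled cuts: [7, 24, 40, 52, 61, 70, 87, 99, 106, 120, 130, 142, 153, 161, 185]

Fragment lengths:
  [0,7): 7 bp
  [7,24): 17 bp
  [24,40): 16 bp
  [40,52): 12 bp
  [52,61): 9 bp
  [61,70): 9 bp
  [70,87): 17 bp
  [87,99): 12 bp
  [99,106): 7 bp
  [106,120): 14 bp
  [120,130): 10 bp
  [130,142): 12 bp
  [142,153): 11 bp
  [153,161): 8 bp
  [161,185): 24 bp
  [185,188): 3 bp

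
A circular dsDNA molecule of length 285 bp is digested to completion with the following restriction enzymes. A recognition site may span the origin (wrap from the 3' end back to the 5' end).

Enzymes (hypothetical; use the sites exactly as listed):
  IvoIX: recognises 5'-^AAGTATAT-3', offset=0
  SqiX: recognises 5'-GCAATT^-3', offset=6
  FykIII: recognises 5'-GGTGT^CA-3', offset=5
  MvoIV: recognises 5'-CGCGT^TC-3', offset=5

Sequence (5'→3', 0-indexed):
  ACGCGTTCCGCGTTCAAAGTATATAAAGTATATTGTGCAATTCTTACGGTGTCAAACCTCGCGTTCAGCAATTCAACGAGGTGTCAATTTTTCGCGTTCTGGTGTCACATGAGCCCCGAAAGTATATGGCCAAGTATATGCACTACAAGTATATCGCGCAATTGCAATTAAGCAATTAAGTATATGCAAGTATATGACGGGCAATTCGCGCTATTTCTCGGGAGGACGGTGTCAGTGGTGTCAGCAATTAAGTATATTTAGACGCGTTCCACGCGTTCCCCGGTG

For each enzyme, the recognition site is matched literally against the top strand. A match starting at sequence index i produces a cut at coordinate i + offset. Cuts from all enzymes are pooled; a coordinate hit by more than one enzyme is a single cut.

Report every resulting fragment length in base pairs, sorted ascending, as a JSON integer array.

Site scan:
  IvoIX AAGTATAT/0: at [16, 25, 119, 131, 146, 177, 187, 249] ⇒ [16, 25, 119, 131, 146, 177, 187, 249]
  SqiX GCAATT/6: at [36, 67, 157, 163, 171, 200, 243] ⇒ [42, 73, 163, 169, 177, 206, 249]
  FykIII GGTGTCA/5: at [47, 79, 100, 227, 236] ⇒ [52, 84, 105, 232, 241]
  MvoIV CGCGTTC/5: at [1, 8, 59, 92, 262, 271] ⇒ [6, 13, 64, 97, 267, 276]

Pooled cuts: [6, 13, 16, 25, 42, 52, 64, 73, 84, 97, 105, 119, 131, 146, 163, 169, 177, 187, 206, 232, 241, 249, 267, 276]

Fragment lengths:
  6→13: 7 bp
  13→16: 3 bp
  16→25: 9 bp
  25→42: 17 bp
  42→52: 10 bp
  52→64: 12 bp
  64→73: 9 bp
  73→84: 11 bp
  84→97: 13 bp
  97→105: 8 bp
  105→119: 14 bp
  119→131: 12 bp
  131→146: 15 bp
  146→163: 17 bp
  163→169: 6 bp
  169→177: 8 bp
  177→187: 10 bp
  187→206: 19 bp
  206→232: 26 bp
  232→241: 9 bp
  241→249: 8 bp
  249→267: 18 bp
  267→276: 9 bp
  276→6 (wrap): 285-276+6 = 15 bp

[3,6,7,8,8,8,9,9,9,9,10,10,11,12,12,13,14,15,15,17,17,18,19,26]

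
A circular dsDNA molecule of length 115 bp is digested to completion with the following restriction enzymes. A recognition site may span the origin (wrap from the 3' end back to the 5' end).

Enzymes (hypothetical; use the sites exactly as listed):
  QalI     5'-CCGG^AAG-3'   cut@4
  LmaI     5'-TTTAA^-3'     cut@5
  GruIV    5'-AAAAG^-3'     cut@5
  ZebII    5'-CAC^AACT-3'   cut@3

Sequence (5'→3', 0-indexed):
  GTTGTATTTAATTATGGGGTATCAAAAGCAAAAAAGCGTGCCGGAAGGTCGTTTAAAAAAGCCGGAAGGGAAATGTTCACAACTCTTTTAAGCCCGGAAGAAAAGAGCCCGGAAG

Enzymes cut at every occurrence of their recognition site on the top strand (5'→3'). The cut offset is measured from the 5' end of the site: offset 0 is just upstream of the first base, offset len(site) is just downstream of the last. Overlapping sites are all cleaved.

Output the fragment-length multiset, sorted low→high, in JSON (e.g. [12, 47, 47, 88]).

Per-enzyme occurrences:
  QalI CCGGAAG/4: at [40, 61, 93, 108] ⇒ [44, 65, 97, 112]
  LmaI TTTAA/5: at [6, 51, 86] ⇒ [11, 56, 91]
  GruIV AAAAG/5: at [23, 31, 56, 100] ⇒ [28, 36, 61, 105]
  ZebII CACAACT/3: at [77] ⇒ [80]

Pooled cuts: [11, 28, 36, 44, 56, 61, 65, 80, 91, 97, 105, 112]

Fragment lengths:
  11→28: 17 bp
  28→36: 8 bp
  36→44: 8 bp
  44→56: 12 bp
  56→61: 5 bp
  61→65: 4 bp
  65→80: 15 bp
  80→91: 11 bp
  91→97: 6 bp
  97→105: 8 bp
  105→112: 7 bp
  112→11 (wrap): 115-112+11 = 14 bp

[4,5,6,7,8,8,8,11,12,14,15,17]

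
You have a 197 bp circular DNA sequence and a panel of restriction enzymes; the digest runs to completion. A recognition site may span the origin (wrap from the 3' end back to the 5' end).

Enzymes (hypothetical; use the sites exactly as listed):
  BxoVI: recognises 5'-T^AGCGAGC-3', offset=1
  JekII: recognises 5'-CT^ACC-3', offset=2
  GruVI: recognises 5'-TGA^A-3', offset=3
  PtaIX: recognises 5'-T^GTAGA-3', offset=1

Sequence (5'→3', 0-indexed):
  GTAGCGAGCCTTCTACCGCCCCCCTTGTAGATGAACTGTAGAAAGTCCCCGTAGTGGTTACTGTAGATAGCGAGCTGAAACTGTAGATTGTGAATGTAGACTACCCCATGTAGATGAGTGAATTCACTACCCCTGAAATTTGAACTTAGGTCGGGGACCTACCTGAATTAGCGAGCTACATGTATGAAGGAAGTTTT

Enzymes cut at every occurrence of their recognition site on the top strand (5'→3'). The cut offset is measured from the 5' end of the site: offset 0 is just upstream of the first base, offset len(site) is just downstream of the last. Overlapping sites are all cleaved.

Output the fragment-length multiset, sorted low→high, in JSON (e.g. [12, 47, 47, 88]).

[2,3,3,4,6,6,7,7,7,7,8,8,10,11,12,12,12,12,17,18,25]

Per-enzyme occurrences:
  BxoVI TAGCGAGC/1: at [1, 67, 168] ⇒ [2, 68, 169]
  JekII CTACC/2: at [12, 100, 126, 158] ⇒ [14, 102, 128, 160]
  GruVI TGAA/3: at [31, 75, 90, 118, 133, 140, 163, 184] ⇒ [34, 78, 93, 121, 136, 143, 166, 187]
  PtaIX TGTAGA/1: at [25, 36, 61, 81, 94, 108] ⇒ [26, 37, 62, 82, 95, 109]

All cut coordinates (distinct, sorted): [2, 14, 26, 34, 37, 62, 68, 78, 82, 93, 95, 102, 109, 121, 128, 136, 143, 160, 166, 169, 187]

Fragments:
  2→14: 12 bp
  14→26: 12 bp
  26→34: 8 bp
  34→37: 3 bp
  37→62: 25 bp
  62→68: 6 bp
  68→78: 10 bp
  78→82: 4 bp
  82→93: 11 bp
  93→95: 2 bp
  95→102: 7 bp
  102→109: 7 bp
  109→121: 12 bp
  121→128: 7 bp
  128→136: 8 bp
  136→143: 7 bp
  143→160: 17 bp
  160→166: 6 bp
  166→169: 3 bp
  169→187: 18 bp
  187→2 (wrap): 197-187+2 = 12 bp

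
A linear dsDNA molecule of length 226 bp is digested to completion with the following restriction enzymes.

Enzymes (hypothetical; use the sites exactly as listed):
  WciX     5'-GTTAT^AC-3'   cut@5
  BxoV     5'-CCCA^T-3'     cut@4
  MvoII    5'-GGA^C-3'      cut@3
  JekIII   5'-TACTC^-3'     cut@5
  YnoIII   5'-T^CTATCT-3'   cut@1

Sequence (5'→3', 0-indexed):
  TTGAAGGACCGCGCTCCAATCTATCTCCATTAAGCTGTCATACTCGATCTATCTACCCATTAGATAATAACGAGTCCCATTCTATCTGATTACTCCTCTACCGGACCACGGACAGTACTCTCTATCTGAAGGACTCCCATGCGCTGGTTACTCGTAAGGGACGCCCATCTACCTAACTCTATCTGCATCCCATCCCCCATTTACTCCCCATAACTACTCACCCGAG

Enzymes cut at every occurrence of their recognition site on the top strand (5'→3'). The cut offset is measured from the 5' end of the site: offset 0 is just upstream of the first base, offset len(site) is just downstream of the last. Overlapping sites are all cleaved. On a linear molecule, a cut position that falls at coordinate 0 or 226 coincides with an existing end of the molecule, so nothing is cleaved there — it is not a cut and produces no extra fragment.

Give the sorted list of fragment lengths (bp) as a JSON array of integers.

Scan for sites:
  WciX (GTTATAC, off=5): no sites
  BxoV CCCAT/4: at [55, 75, 135, 163, 188, 195, 206] ⇒ [59, 79, 139, 167, 192, 199, 210]
  MvoII GGAC/3: at [5, 102, 109, 130, 158] ⇒ [8, 105, 112, 133, 161]
  JekIII TACTC/5: at [40, 90, 115, 148, 201, 214] ⇒ [45, 95, 120, 153, 206, 219]
  YnoIII TCTATCT/1: at [19, 47, 80, 120, 177] ⇒ [20, 48, 81, 121, 178]

Pooled cuts: [8, 20, 45, 48, 59, 79, 81, 95, 105, 112, 120, 121, 133, 139, 153, 161, 167, 178, 192, 199, 206, 210, 219]

Fragment lengths:
  [0,8): 8 bp
  [8,20): 12 bp
  [20,45): 25 bp
  [45,48): 3 bp
  [48,59): 11 bp
  [59,79): 20 bp
  [79,81): 2 bp
  [81,95): 14 bp
  [95,105): 10 bp
  [105,112): 7 bp
  [112,120): 8 bp
  [120,121): 1 bp
  [121,133): 12 bp
  [133,139): 6 bp
  [139,153): 14 bp
  [153,161): 8 bp
  [161,167): 6 bp
  [167,178): 11 bp
  [178,192): 14 bp
  [192,199): 7 bp
  [199,206): 7 bp
  [206,210): 4 bp
  [210,219): 9 bp
  [219,226): 7 bp

[1,2,3,4,6,6,7,7,7,7,8,8,8,9,10,11,11,12,12,14,14,14,20,25]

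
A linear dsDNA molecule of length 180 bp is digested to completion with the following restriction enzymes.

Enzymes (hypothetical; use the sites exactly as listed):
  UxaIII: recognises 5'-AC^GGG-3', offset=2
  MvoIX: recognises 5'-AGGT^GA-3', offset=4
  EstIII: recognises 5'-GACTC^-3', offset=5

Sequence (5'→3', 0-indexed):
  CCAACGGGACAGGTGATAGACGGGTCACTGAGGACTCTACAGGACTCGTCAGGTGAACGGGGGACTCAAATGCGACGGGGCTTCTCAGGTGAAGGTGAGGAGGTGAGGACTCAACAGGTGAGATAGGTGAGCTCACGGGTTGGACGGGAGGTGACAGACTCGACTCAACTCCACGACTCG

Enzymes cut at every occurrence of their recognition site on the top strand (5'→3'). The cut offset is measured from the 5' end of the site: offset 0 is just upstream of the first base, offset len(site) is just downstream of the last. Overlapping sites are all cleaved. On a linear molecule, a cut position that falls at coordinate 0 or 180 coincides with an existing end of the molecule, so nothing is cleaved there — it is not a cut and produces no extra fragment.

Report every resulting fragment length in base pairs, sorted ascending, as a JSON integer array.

[1,4,5,5,6,7,7,7,7,8,8,8,9,9,9,9,9,9,10,13,14,16]

Site scan:
  UxaIII ACGGG/2: at [3, 19, 56, 74, 134, 143] ⇒ [5, 21, 58, 76, 136, 145]
  MvoIX AGGTGA/4: at [10, 50, 86, 92, 100, 115, 124, 148] ⇒ [14, 54, 90, 96, 104, 119, 128, 152]
  EstIII GACTC/5: at [32, 42, 62, 107, 156, 161, 174] ⇒ [37, 47, 67, 112, 161, 166, 179]

All cut coordinates (distinct, sorted): [5, 14, 21, 37, 47, 54, 58, 67, 76, 90, 96, 104, 112, 119, 128, 136, 145, 152, 161, 166, 179]

Fragments:
  [0,5): 5 bp
  [5,14): 9 bp
  [14,21): 7 bp
  [21,37): 16 bp
  [37,47): 10 bp
  [47,54): 7 bp
  [54,58): 4 bp
  [58,67): 9 bp
  [67,76): 9 bp
  [76,90): 14 bp
  [90,96): 6 bp
  [96,104): 8 bp
  [104,112): 8 bp
  [112,119): 7 bp
  [119,128): 9 bp
  [128,136): 8 bp
  [136,145): 9 bp
  [145,152): 7 bp
  [152,161): 9 bp
  [161,166): 5 bp
  [166,179): 13 bp
  [179,180): 1 bp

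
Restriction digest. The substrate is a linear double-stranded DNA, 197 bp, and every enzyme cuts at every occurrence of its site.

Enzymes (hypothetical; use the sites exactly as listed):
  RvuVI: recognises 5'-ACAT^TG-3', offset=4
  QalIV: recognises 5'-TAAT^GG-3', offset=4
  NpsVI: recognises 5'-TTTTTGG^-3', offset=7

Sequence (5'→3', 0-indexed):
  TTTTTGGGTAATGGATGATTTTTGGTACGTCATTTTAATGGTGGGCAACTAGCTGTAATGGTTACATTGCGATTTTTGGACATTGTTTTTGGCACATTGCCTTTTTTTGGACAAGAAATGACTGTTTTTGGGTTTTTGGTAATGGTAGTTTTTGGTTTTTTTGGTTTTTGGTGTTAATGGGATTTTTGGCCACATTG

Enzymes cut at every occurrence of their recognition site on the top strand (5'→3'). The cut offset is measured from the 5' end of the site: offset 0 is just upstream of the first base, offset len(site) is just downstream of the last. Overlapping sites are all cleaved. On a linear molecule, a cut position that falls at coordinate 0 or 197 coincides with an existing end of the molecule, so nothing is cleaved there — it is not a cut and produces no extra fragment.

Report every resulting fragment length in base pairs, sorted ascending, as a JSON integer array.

[2,4,4,5,5,6,7,7,7,8,8,9,9,11,12,12,13,13,14,20,21]

Per-enzyme occurrences:
  RvuVI ACATTG/4: at [63, 79, 93, 191] ⇒ [67, 83, 97, 195]
  QalIV TAATGG/4: at [8, 35, 55, 139, 174] ⇒ [12, 39, 59, 143, 178]
  NpsVI TTTTTGG/7: at [0, 18, 72, 85, 103, 124, 132, 148, 157, 164, 182] ⇒ [7, 25, 79, 92, 110, 131, 139, 155, 164, 171, 189]

Pooled cuts: [7, 12, 25, 39, 59, 67, 79, 83, 92, 97, 110, 131, 139, 143, 155, 164, 171, 178, 189, 195]

Fragments:
  [0,7): 7 bp
  [7,12): 5 bp
  [12,25): 13 bp
  [25,39): 14 bp
  [39,59): 20 bp
  [59,67): 8 bp
  [67,79): 12 bp
  [79,83): 4 bp
  [83,92): 9 bp
  [92,97): 5 bp
  [97,110): 13 bp
  [110,131): 21 bp
  [131,139): 8 bp
  [139,143): 4 bp
  [143,155): 12 bp
  [155,164): 9 bp
  [164,171): 7 bp
  [171,178): 7 bp
  [178,189): 11 bp
  [189,195): 6 bp
  [195,197): 2 bp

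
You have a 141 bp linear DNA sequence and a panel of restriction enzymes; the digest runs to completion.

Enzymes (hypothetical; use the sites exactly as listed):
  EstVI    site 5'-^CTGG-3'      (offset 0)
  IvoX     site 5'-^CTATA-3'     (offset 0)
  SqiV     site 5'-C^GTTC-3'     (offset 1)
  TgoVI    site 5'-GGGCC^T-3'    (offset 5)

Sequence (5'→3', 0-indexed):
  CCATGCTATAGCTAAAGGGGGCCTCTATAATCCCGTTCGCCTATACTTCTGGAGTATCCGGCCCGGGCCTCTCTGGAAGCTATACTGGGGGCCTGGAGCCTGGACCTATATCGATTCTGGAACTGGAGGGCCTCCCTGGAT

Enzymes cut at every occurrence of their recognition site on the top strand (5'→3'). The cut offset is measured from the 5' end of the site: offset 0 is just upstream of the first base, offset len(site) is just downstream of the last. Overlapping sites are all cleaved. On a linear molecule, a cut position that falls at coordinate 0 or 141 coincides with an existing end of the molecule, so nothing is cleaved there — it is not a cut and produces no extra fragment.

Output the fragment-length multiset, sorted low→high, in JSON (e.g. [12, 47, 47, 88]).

Scan for sites:
  EstVI CTGG/0: at [48, 72, 84, 92, 99, 116, 122, 135] ⇒ [48, 72, 84, 92, 99, 116, 122, 135]
  IvoX CTATA/0: at [5, 24, 40, 79, 105] ⇒ [5, 24, 40, 79, 105]
  SqiV CGTTC/1: at [33] ⇒ [34]
  TgoVI GGGCCT/5: at [18, 64, 88, 127] ⇒ [23, 69, 93, 132]

Pooled cuts: [5, 23, 24, 34, 40, 48, 69, 72, 79, 84, 92, 93, 99, 105, 116, 122, 132, 135]

Fragment lengths:
  [0,5): 5 bp
  [5,23): 18 bp
  [23,24): 1 bp
  [24,34): 10 bp
  [34,40): 6 bp
  [40,48): 8 bp
  [48,69): 21 bp
  [69,72): 3 bp
  [72,79): 7 bp
  [79,84): 5 bp
  [84,92): 8 bp
  [92,93): 1 bp
  [93,99): 6 bp
  [99,105): 6 bp
  [105,116): 11 bp
  [116,122): 6 bp
  [122,132): 10 bp
  [132,135): 3 bp
  [135,141): 6 bp

[1,1,3,3,5,5,6,6,6,6,6,7,8,8,10,10,11,18,21]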